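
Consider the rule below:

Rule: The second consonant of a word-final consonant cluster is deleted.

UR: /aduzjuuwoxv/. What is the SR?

/v/ is the second consonant of a word-final cluster /xv/, so it deletes.
The other instances of /d/, /z/, /j/, /w/, /x/ do not occur in the required environment and remain unchanged.
Surface form: [aduzjuuwox].

aduzjuuwox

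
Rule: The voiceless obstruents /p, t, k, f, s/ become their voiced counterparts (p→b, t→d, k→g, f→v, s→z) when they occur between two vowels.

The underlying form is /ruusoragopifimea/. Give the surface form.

/s/ is a voiceless obstruent between vowels /u/ and /o/, so it voices to [z].
/p/ is a voiceless obstruent between vowels /o/ and /i/, so it voices to [b].
/f/ is a voiceless obstruent between vowels /i/ and /i/, so it voices to [v].
Surface form: [ruuzoragobivimea].

ruuzoragobivimea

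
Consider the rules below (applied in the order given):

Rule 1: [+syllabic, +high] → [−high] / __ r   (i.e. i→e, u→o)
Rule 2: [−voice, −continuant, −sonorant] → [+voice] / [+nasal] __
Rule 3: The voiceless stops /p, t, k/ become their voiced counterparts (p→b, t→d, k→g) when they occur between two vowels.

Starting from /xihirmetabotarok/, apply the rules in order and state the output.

xihermedabodarok

Rule 1 (pre-rhotic lowering): /i/ is a high vowel immediately before /r/, so it lowers to [e]. /xihirmetabotarok/ → xihermetabotarok.
Rule 2 (post-nasal voicing): no segment meets the environment; /xihermetabotarok/ is unchanged.
Rule 3 (intervocalic voicing): /t/ is a voiceless stop between vowels /e/ and /a/, so it voices to [d]. /t/ is a voiceless stop between vowels /o/ and /a/, so it voices to [d]. /xihermetabotarok/ → xihermedabodarok.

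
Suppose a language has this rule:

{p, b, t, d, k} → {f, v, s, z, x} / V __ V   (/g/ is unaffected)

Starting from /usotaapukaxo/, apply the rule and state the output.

/t/ is a stop between vowels /o/ and /a/, so it spirantizes to the fricative [s].
/p/ is a stop between vowels /a/ and /u/, so it spirantizes to the fricative [f].
/k/ is a stop between vowels /u/ and /a/, so it spirantizes to the fricative [x].
Surface form: [usosaafuxaxo].

usosaafuxaxo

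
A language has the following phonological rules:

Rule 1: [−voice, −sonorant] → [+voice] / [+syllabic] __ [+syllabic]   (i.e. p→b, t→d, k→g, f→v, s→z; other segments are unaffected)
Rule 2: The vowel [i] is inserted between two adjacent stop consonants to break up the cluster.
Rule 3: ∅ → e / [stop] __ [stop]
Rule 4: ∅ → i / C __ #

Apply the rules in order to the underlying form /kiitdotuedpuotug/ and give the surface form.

kiitidoduedipuodugi

Rule 1 (intervocalic voicing): /t/ is a voiceless obstruent between vowels /o/ and /u/, so it voices to [d]. /t/ is a voiceless obstruent between vowels /o/ and /u/, so it voices to [d]. /kiitdotuedpuotug/ → kiitdoduedpuodug.
Rule 2 (stop-cluster i-epenthesis): /t/ and /d/ form a stop–stop cluster, so [i] is inserted between them. /d/ and /p/ form a stop–stop cluster, so [i] is inserted between them. /kiitdoduedpuodug/ → kiitidoduedipuodug.
Rule 3 (stop-cluster e-epenthesis): no segment meets the environment; /kiitidoduedipuodug/ is unchanged.
Rule 4 (final i-epenthesis): the form ends in the consonant /g/, so [i] is inserted word-finally. /kiitidoduedipuodug/ → kiitidoduedipuodugi.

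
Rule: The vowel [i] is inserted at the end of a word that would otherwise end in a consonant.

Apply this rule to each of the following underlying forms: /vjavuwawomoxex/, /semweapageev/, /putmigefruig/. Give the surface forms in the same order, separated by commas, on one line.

vjavuwawomoxexi, semweapageevi, putmigefruigi

/vjavuwawomoxex/: the form ends in the consonant /x/, so [i] is inserted word-finally. → [vjavuwawomoxexi].
/semweapageev/: the form ends in the consonant /v/, so [i] is inserted word-finally. → [semweapageevi].
/putmigefruig/: the form ends in the consonant /g/, so [i] is inserted word-finally. → [putmigefruigi].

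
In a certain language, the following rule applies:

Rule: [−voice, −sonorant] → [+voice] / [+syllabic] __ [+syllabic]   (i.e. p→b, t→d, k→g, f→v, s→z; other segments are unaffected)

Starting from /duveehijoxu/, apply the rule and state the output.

No segment of /duveehijoxu/ meets the structural description of the rule, so the form surfaces unchanged.

duveehijoxu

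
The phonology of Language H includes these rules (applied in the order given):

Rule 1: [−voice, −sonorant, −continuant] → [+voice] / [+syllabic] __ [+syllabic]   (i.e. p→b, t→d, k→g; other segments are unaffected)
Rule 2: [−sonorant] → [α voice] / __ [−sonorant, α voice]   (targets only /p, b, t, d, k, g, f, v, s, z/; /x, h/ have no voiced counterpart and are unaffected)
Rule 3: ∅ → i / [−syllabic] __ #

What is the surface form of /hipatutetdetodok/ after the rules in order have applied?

Rule 1 (intervocalic voicing): /p/ is a voiceless stop between vowels /i/ and /a/, so it voices to [b]. /t/ is a voiceless stop between vowels /a/ and /u/, so it voices to [d]. /t/ is a voiceless stop between vowels /u/ and /e/, so it voices to [d]. /t/ is a voiceless stop between vowels /e/ and /o/, so it voices to [d]. /hipatutetdetodok/ → hibadudetdedodok.
Rule 2 (regressive voicing assimilation): /t/ precedes the voiced obstruent /d/, so it voices to [d] by assimilation. /hibadudetdedodok/ → hibadudeddedodok.
Rule 3 (final i-epenthesis): the form ends in the consonant /k/, so [i] is inserted word-finally. /hibadudeddedodok/ → hibadudeddedodoki.

hibadudeddedodoki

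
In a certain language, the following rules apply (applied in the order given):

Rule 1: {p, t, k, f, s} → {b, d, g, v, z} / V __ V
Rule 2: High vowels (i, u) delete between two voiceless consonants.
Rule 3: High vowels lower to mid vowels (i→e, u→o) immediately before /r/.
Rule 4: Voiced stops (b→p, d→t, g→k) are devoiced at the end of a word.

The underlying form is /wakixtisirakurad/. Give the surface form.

Rule 1 (intervocalic voicing): /k/ is a voiceless obstruent between vowels /a/ and /i/, so it voices to [g]. /s/ is a voiceless obstruent between vowels /i/ and /i/, so it voices to [z]. /k/ is a voiceless obstruent between vowels /a/ and /u/, so it voices to [g]. /wakixtisirakurad/ → wagixtiziragurad.
Rule 2 (high vowel syncope): no segment meets the environment; /wagixtiziragurad/ is unchanged.
Rule 3 (pre-rhotic lowering): /i/ is a high vowel immediately before /r/, so it lowers to [e]. /u/ is a high vowel immediately before /r/, so it lowers to [o]. /wagixtiziragurad/ → wagixtizeragorad.
Rule 4 (final devoicing): /d/ is a voiced stop in word-final position, so it devoices to [t]. /wagixtizeragorad/ → wagixtizeragorat.

wagixtizeragorat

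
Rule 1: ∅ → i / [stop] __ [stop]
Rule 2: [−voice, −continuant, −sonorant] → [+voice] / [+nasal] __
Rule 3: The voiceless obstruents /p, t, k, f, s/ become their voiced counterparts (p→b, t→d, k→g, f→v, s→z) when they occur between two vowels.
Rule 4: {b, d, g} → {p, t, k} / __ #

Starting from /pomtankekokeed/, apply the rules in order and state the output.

pomdangegogeet

Rule 1 (stop-cluster i-epenthesis): no segment meets the environment; /pomtankekokeed/ is unchanged.
Rule 2 (post-nasal voicing): /t/ is a voiceless stop immediately after the nasal /m/, so it voices to [d]. /k/ is a voiceless stop immediately after the nasal /n/, so it voices to [g]. /pomtankekokeed/ → pomdangekokeed.
Rule 3 (intervocalic voicing): /k/ is a voiceless obstruent between vowels /e/ and /o/, so it voices to [g]. /k/ is a voiceless obstruent between vowels /o/ and /e/, so it voices to [g]. /pomdangekokeed/ → pomdangegogeed.
Rule 4 (final devoicing): /d/ is a voiced stop in word-final position, so it devoices to [t]. /pomdangegogeed/ → pomdangegogeet.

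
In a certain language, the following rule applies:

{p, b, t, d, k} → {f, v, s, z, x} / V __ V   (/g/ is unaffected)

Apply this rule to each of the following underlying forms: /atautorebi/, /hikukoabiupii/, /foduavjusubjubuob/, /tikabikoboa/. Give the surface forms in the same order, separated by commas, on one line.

asausorevi, hixuxoaviufii, fozuavjusubjuvuob, tixavixovoa

/atautorebi/: /t/ is a stop between vowels /a/ and /a/, so it spirantizes to the fricative [s]. /t/ is a stop between vowels /u/ and /o/, so it spirantizes to the fricative [s]. /b/ is a stop between vowels /e/ and /i/, so it spirantizes to the fricative [v]. → [asausorevi].
/hikukoabiupii/: /k/ is a stop between vowels /i/ and /u/, so it spirantizes to the fricative [x]. /k/ is a stop between vowels /u/ and /o/, so it spirantizes to the fricative [x]. /b/ is a stop between vowels /a/ and /i/, so it spirantizes to the fricative [v]. /p/ is a stop between vowels /u/ and /i/, so it spirantizes to the fricative [f]. → [hixuxoaviufii].
/foduavjusubjubuob/: /d/ is a stop between vowels /o/ and /u/, so it spirantizes to the fricative [z]. /b/ is a stop between vowels /u/ and /u/, so it spirantizes to the fricative [v]. → [fozuavjusubjuvuob].
/tikabikoboa/: /k/ is a stop between vowels /i/ and /a/, so it spirantizes to the fricative [x]. /b/ is a stop between vowels /a/ and /i/, so it spirantizes to the fricative [v]. /k/ is a stop between vowels /i/ and /o/, so it spirantizes to the fricative [x]. /b/ is a stop between vowels /o/ and /o/, so it spirantizes to the fricative [v]. → [tixavixovoa].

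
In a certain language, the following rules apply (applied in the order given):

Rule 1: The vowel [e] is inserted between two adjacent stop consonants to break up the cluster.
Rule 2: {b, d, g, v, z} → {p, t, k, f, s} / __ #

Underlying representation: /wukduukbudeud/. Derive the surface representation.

Rule 1 (stop-cluster e-epenthesis): /k/ and /d/ form a stop–stop cluster, so [e] is inserted between them. /k/ and /b/ form a stop–stop cluster, so [e] is inserted between them. /wukduukbudeud/ → wukeduukebudeud.
Rule 2 (final devoicing): /d/ is a voiced obstruent in word-final position, so it devoices to [t]. /wukeduukebudeud/ → wukeduukebudeut.

wukeduukebudeut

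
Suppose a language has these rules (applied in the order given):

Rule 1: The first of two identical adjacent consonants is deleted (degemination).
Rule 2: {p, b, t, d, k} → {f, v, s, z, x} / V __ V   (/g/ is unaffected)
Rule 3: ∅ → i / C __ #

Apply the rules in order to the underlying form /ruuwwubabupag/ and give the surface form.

Rule 1 (degemination): /ww/ is a geminate; the first /w/ deletes. /ruuwwubabupag/ → ruuwubabupag.
Rule 2 (intervocalic spirantization): /b/ is a stop between vowels /u/ and /a/, so it spirantizes to the fricative [v]. /b/ is a stop between vowels /a/ and /u/, so it spirantizes to the fricative [v]. /p/ is a stop between vowels /u/ and /a/, so it spirantizes to the fricative [f]. /ruuwubabupag/ → ruuwuvavufag.
Rule 3 (final i-epenthesis): the form ends in the consonant /g/, so [i] is inserted word-finally. /ruuwuvavufag/ → ruuwuvavufagi.

ruuwuvavufagi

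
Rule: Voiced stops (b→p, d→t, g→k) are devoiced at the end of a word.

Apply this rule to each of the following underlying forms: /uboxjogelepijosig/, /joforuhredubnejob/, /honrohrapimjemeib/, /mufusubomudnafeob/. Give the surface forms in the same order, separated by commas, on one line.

/uboxjogelepijosig/: /g/ is a voiced stop in word-final position, so it devoices to [k]. → [uboxjogelepijosik].
/joforuhredubnejob/: /b/ is a voiced stop in word-final position, so it devoices to [p]. → [joforuhredubnejop].
/honrohrapimjemeib/: /b/ is a voiced stop in word-final position, so it devoices to [p]. → [honrohrapimjemeip].
/mufusubomudnafeob/: /b/ is a voiced stop in word-final position, so it devoices to [p]. → [mufusubomudnafeop].

uboxjogelepijosik, joforuhredubnejop, honrohrapimjemeip, mufusubomudnafeop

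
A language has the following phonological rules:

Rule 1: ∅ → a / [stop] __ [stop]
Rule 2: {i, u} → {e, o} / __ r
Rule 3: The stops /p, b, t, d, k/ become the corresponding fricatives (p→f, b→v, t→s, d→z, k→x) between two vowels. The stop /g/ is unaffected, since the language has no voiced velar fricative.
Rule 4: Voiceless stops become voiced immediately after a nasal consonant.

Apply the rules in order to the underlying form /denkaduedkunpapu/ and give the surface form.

Rule 1 (stop-cluster a-epenthesis): /d/ and /k/ form a stop–stop cluster, so [a] is inserted between them. /denkaduedkunpapu/ → denkaduedakunpapu.
Rule 2 (pre-rhotic lowering): no segment meets the environment; /denkaduedakunpapu/ is unchanged.
Rule 3 (intervocalic spirantization): /d/ is a stop between vowels /a/ and /u/, so it spirantizes to the fricative [z]. /d/ is a stop between vowels /e/ and /a/, so it spirantizes to the fricative [z]. /k/ is a stop between vowels /a/ and /u/, so it spirantizes to the fricative [x]. /p/ is a stop between vowels /a/ and /u/, so it spirantizes to the fricative [f]. /denkaduedakunpapu/ → denkazuezaxunpafu.
Rule 4 (post-nasal voicing): /k/ is a voiceless stop immediately after the nasal /n/, so it voices to [g]. /p/ is a voiceless stop immediately after the nasal /n/, so it voices to [b]. /denkazuezaxunpafu/ → dengazuezaxunbafu.

dengazuezaxunbafu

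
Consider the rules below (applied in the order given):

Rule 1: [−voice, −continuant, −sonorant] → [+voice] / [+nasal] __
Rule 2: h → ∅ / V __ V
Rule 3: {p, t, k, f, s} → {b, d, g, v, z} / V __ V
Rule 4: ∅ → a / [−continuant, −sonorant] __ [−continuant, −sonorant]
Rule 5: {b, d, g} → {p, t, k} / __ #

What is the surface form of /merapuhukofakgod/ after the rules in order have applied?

Rule 1 (post-nasal voicing): no segment meets the environment; /merapuhukofakgod/ is unchanged.
Rule 2 (intervocalic h-deletion): /h/ occurs between vowels /u/ and /u/, so it deletes. /merapuhukofakgod/ → merapuukofakgod.
Rule 3 (intervocalic voicing): /p/ is a voiceless obstruent between vowels /a/ and /u/, so it voices to [b]. /k/ is a voiceless obstruent between vowels /u/ and /o/, so it voices to [g]. /f/ is a voiceless obstruent between vowels /o/ and /a/, so it voices to [v]. /merapuukofakgod/ → merabuugovakgod.
Rule 4 (stop-cluster a-epenthesis): /k/ and /g/ form a stop–stop cluster, so [a] is inserted between them. /merabuugovakgod/ → merabuugovakagod.
Rule 5 (final devoicing): /d/ is a voiced stop in word-final position, so it devoices to [t]. /merabuugovakagod/ → merabuugovakagot.

merabuugovakagot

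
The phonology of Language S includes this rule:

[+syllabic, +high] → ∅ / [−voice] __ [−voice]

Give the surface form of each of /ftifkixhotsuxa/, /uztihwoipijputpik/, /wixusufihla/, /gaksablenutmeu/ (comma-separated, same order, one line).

ftfkxhotsxa, uzthwoipijptpk, wixsfhla, gaksablenutmeu

/ftifkixhotsuxa/: /i/ is a high vowel flanked by voiceless consonants /t/ and /f/, so it deletes. /i/ is a high vowel flanked by voiceless consonants /k/ and /x/, so it deletes. /u/ is a high vowel flanked by voiceless consonants /s/ and /x/, so it deletes. → [ftfkxhotsxa].
/uztihwoipijputpik/: /i/ is a high vowel flanked by voiceless consonants /t/ and /h/, so it deletes. /u/ is a high vowel flanked by voiceless consonants /p/ and /t/, so it deletes. /i/ is a high vowel flanked by voiceless consonants /p/ and /k/, so it deletes. → [uzthwoipijptpk].
/wixusufihla/: /u/ is a high vowel flanked by voiceless consonants /x/ and /s/, so it deletes. /u/ is a high vowel flanked by voiceless consonants /s/ and /f/, so it deletes. /i/ is a high vowel flanked by voiceless consonants /f/ and /h/, so it deletes. → [wixsfhla].
/gaksablenutmeu/: the rule's environment is not met; surfaces unchanged as [gaksablenutmeu].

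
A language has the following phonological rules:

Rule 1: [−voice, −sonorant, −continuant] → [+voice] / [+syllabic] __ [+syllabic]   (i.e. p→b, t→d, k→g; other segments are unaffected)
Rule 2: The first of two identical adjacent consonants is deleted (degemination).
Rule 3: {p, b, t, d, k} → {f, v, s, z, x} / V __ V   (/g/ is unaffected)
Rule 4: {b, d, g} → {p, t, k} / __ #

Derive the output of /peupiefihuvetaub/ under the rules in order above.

Rule 1 (intervocalic voicing): /p/ is a voiceless stop between vowels /u/ and /i/, so it voices to [b]. /t/ is a voiceless stop between vowels /e/ and /a/, so it voices to [d]. /peupiefihuvetaub/ → peubiefihuvedaub.
Rule 2 (degemination): no segment meets the environment; /peubiefihuvedaub/ is unchanged.
Rule 3 (intervocalic spirantization): /b/ is a stop between vowels /u/ and /i/, so it spirantizes to the fricative [v]. /d/ is a stop between vowels /e/ and /a/, so it spirantizes to the fricative [z]. /peubiefihuvedaub/ → peuviefihuvezaub.
Rule 4 (final devoicing): /b/ is a voiced stop in word-final position, so it devoices to [p]. /peuviefihuvezaub/ → peuviefihuvezaup.

peuviefihuvezaup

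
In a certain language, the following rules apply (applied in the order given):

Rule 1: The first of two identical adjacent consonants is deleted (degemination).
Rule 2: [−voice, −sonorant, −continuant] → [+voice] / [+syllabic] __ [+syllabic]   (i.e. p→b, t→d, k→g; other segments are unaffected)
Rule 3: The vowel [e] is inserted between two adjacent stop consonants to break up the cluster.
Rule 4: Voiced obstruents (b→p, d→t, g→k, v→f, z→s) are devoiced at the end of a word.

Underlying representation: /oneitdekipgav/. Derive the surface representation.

Rule 1 (degemination): no segment meets the environment; /oneitdekipgav/ is unchanged.
Rule 2 (intervocalic voicing): /k/ is a voiceless stop between vowels /e/ and /i/, so it voices to [g]. /oneitdekipgav/ → oneitdegipgav.
Rule 3 (stop-cluster e-epenthesis): /t/ and /d/ form a stop–stop cluster, so [e] is inserted between them. /p/ and /g/ form a stop–stop cluster, so [e] is inserted between them. /oneitdegipgav/ → oneitedegipegav.
Rule 4 (final devoicing): /v/ is a voiced obstruent in word-final position, so it devoices to [f]. /oneitedegipegav/ → oneitedegipegaf.

oneitedegipegaf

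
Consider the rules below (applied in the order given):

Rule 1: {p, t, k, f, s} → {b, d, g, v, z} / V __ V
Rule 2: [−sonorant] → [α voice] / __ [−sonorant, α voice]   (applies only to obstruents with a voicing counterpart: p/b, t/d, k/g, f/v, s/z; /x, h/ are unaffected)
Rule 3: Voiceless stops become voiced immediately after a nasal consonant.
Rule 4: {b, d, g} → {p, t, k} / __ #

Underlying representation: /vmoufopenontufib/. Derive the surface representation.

Rule 1 (intervocalic voicing): /f/ is a voiceless obstruent between vowels /u/ and /o/, so it voices to [v]. /p/ is a voiceless obstruent between vowels /o/ and /e/, so it voices to [b]. /f/ is a voiceless obstruent between vowels /u/ and /i/, so it voices to [v]. /vmoufopenontufib/ → vmouvobenontuvib.
Rule 2 (regressive voicing assimilation): no segment meets the environment; /vmouvobenontuvib/ is unchanged.
Rule 3 (post-nasal voicing): /t/ is a voiceless stop immediately after the nasal /n/, so it voices to [d]. /vmouvobenontuvib/ → vmouvobenonduvib.
Rule 4 (final devoicing): /b/ is a voiced stop in word-final position, so it devoices to [p]. /vmouvobenonduvib/ → vmouvobenonduvip.

vmouvobenonduvip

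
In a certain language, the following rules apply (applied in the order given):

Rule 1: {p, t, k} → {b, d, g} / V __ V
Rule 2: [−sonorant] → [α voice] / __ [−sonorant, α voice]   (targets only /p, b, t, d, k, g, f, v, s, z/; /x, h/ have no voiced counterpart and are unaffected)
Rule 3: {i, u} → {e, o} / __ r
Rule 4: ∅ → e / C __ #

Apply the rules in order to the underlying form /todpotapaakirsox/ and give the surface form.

totpodabaagersoxe

Rule 1 (intervocalic voicing): /t/ is a voiceless stop between vowels /o/ and /a/, so it voices to [d]. /p/ is a voiceless stop between vowels /a/ and /a/, so it voices to [b]. /k/ is a voiceless stop between vowels /a/ and /i/, so it voices to [g]. /todpotapaakirsox/ → todpodabaagirsox.
Rule 2 (regressive voicing assimilation): /d/ precedes the voiceless obstruent /p/, so it devoices to [t] by assimilation. /todpodabaagirsox/ → totpodabaagirsox.
Rule 3 (pre-rhotic lowering): /i/ is a high vowel immediately before /r/, so it lowers to [e]. /totpodabaagirsox/ → totpodabaagersox.
Rule 4 (final e-epenthesis): the form ends in the consonant /x/, so [e] is inserted word-finally. /totpodabaagersox/ → totpodabaagersoxe.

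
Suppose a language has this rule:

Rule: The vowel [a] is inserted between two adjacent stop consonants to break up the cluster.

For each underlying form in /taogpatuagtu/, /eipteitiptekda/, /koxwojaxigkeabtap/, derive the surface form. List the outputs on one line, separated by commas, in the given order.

taogapatuagatu, eipateitipatekada, koxwojaxigakeabatap

/taogpatuagtu/: /g/ and /p/ form a stop–stop cluster, so [a] is inserted between them. /g/ and /t/ form a stop–stop cluster, so [a] is inserted between them. → [taogapatuagatu].
/eipteitiptekda/: /p/ and /t/ form a stop–stop cluster, so [a] is inserted between them. /p/ and /t/ form a stop–stop cluster, so [a] is inserted between them. /k/ and /d/ form a stop–stop cluster, so [a] is inserted between them. → [eipateitipatekada].
/koxwojaxigkeabtap/: /g/ and /k/ form a stop–stop cluster, so [a] is inserted between them. /b/ and /t/ form a stop–stop cluster, so [a] is inserted between them. → [koxwojaxigakeabatap].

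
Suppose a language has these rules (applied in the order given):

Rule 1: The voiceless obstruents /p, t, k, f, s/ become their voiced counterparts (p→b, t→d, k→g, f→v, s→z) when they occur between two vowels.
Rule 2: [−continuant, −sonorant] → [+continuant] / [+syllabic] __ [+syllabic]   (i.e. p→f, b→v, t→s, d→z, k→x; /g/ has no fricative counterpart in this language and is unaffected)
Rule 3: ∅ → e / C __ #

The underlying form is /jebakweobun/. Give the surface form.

jevakweovune

Rule 1 (intervocalic voicing): no segment meets the environment; /jebakweobun/ is unchanged.
Rule 2 (intervocalic spirantization): /b/ is a stop between vowels /e/ and /a/, so it spirantizes to the fricative [v]. /b/ is a stop between vowels /o/ and /u/, so it spirantizes to the fricative [v]. /jebakweobun/ → jevakweovun.
Rule 3 (final e-epenthesis): the form ends in the consonant /n/, so [e] is inserted word-finally. /jevakweovun/ → jevakweovune.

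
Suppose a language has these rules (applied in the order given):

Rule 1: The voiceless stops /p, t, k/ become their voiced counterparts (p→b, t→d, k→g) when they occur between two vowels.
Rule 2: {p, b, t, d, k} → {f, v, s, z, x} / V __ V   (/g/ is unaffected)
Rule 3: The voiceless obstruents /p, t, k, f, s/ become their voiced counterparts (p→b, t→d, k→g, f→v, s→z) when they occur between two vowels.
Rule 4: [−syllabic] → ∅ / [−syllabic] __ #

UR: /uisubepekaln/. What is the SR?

uizuvevegal

Rule 1 (intervocalic voicing): /p/ is a voiceless stop between vowels /e/ and /e/, so it voices to [b]. /k/ is a voiceless stop between vowels /e/ and /a/, so it voices to [g]. /uisubepekaln/ → uisubebegaln.
Rule 2 (intervocalic spirantization): /b/ is a stop between vowels /u/ and /e/, so it spirantizes to the fricative [v]. /b/ is a stop between vowels /e/ and /e/, so it spirantizes to the fricative [v]. /uisubebegaln/ → uisuvevegaln.
Rule 3 (intervocalic voicing): /s/ is a voiceless obstruent between vowels /i/ and /u/, so it voices to [z]. /uisuvevegaln/ → uizuvevegaln.
Rule 4 (final cluster simplification): /n/ is the second consonant of a word-final cluster /ln/, so it deletes. /uizuvevegaln/ → uizuvevegal.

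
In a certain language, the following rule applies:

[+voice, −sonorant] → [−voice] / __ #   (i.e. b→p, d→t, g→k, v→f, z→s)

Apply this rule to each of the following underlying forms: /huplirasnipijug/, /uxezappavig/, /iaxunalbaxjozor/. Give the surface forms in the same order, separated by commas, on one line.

huplirasnipijuk, uxezappavik, iaxunalbaxjozor

/huplirasnipijug/: /g/ is a voiced obstruent in word-final position, so it devoices to [k]. → [huplirasnipijuk].
/uxezappavig/: /g/ is a voiced obstruent in word-final position, so it devoices to [k]. → [uxezappavik].
/iaxunalbaxjozor/: the rule's environment is not met; surfaces unchanged as [iaxunalbaxjozor].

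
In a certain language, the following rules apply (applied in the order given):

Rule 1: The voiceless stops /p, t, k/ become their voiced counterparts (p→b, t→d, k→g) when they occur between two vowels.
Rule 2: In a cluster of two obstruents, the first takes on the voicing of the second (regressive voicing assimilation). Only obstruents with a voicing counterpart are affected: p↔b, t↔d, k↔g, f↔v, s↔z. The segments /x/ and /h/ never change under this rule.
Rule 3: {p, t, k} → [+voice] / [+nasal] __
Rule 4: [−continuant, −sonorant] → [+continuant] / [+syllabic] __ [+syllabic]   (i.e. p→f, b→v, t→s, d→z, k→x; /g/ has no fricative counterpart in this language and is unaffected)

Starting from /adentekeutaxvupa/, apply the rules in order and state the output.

Rule 1 (intervocalic voicing): /k/ is a voiceless stop between vowels /e/ and /e/, so it voices to [g]. /t/ is a voiceless stop between vowels /u/ and /a/, so it voices to [d]. /p/ is a voiceless stop between vowels /u/ and /a/, so it voices to [b]. /adentekeutaxvupa/ → adentegeudaxvuba.
Rule 2 (regressive voicing assimilation): no segment meets the environment; /adentegeudaxvuba/ is unchanged.
Rule 3 (post-nasal voicing): /t/ is a voiceless stop immediately after the nasal /n/, so it voices to [d]. /adentegeudaxvuba/ → adendegeudaxvuba.
Rule 4 (intervocalic spirantization): /d/ is a stop between vowels /a/ and /e/, so it spirantizes to the fricative [z]. /d/ is a stop between vowels /u/ and /a/, so it spirantizes to the fricative [z]. /b/ is a stop between vowels /u/ and /a/, so it spirantizes to the fricative [v]. /adendegeudaxvuba/ → azendegeuzaxvuva.

azendegeuzaxvuva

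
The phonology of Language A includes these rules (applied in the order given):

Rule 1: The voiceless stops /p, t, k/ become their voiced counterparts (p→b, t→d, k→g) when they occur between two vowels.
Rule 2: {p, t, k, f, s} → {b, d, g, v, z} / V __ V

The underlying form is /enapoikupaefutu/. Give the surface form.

enaboigubaevudu

Rule 1 (intervocalic voicing): /p/ is a voiceless stop between vowels /a/ and /o/, so it voices to [b]. /k/ is a voiceless stop between vowels /i/ and /u/, so it voices to [g]. /p/ is a voiceless stop between vowels /u/ and /a/, so it voices to [b]. /t/ is a voiceless stop between vowels /u/ and /u/, so it voices to [d]. /enapoikupaefutu/ → enaboigubaefudu.
Rule 2 (intervocalic voicing): /f/ is a voiceless obstruent between vowels /e/ and /u/, so it voices to [v]. /enaboigubaefudu/ → enaboigubaevudu.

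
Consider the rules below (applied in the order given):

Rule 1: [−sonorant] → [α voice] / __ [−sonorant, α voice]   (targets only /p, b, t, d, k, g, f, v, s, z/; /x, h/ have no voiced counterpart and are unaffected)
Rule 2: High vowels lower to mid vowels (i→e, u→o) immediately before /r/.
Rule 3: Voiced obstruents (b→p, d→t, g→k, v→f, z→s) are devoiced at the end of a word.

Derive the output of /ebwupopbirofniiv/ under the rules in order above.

ebwupobberofniif

Rule 1 (regressive voicing assimilation): /p/ precedes the voiced obstruent /b/, so it voices to [b] by assimilation. /ebwupopbirofniiv/ → ebwupobbirofniiv.
Rule 2 (pre-rhotic lowering): /i/ is a high vowel immediately before /r/, so it lowers to [e]. /ebwupobbirofniiv/ → ebwupobberofniiv.
Rule 3 (final devoicing): /v/ is a voiced obstruent in word-final position, so it devoices to [f]. /ebwupobberofniiv/ → ebwupobberofniif.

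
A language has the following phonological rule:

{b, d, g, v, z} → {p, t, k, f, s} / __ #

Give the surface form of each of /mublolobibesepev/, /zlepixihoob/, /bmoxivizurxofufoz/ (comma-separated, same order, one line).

/mublolobibesepev/: /v/ is a voiced obstruent in word-final position, so it devoices to [f]. → [mublolobibesepef].
/zlepixihoob/: /b/ is a voiced obstruent in word-final position, so it devoices to [p]. → [zlepixihoop].
/bmoxivizurxofufoz/: /z/ is a voiced obstruent in word-final position, so it devoices to [s]. → [bmoxivizurxofufos].

mublolobibesepef, zlepixihoop, bmoxivizurxofufos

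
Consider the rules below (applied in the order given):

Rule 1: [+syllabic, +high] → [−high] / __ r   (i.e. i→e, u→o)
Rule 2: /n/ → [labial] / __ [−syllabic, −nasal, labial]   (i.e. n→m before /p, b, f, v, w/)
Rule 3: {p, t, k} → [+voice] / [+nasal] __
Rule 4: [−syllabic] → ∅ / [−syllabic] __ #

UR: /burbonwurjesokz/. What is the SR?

Rule 1 (pre-rhotic lowering): /u/ is a high vowel immediately before /r/, so it lowers to [o]. /u/ is a high vowel immediately before /r/, so it lowers to [o]. /burbonwurjesokz/ → borbonworjesokz.
Rule 2 (nasal place assimilation): /n/ precedes the labial consonant /w/, so it assimilates in place to [m]. /borbonworjesokz/ → borbomworjesokz.
Rule 3 (post-nasal voicing): no segment meets the environment; /borbomworjesokz/ is unchanged.
Rule 4 (final cluster simplification): /z/ is the second consonant of a word-final cluster /kz/, so it deletes. /borbomworjesokz/ → borbomworjesok.

borbomworjesok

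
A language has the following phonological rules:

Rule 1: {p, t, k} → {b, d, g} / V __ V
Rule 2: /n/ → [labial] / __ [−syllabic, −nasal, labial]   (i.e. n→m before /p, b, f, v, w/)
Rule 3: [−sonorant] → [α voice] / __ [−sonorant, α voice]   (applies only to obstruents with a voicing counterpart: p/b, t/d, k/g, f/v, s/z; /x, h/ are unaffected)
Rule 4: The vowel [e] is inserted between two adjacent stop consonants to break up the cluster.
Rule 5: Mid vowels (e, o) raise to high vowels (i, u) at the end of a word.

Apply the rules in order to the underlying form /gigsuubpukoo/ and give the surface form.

giksuupepugou

Rule 1 (intervocalic voicing): /k/ is a voiceless stop between vowels /u/ and /o/, so it voices to [g]. /gigsuubpukoo/ → gigsuubpugoo.
Rule 2 (nasal place assimilation): no segment meets the environment; /gigsuubpugoo/ is unchanged.
Rule 3 (regressive voicing assimilation): /g/ precedes the voiceless obstruent /s/, so it devoices to [k] by assimilation. /b/ precedes the voiceless obstruent /p/, so it devoices to [p] by assimilation. /gigsuubpugoo/ → giksuuppugoo.
Rule 4 (stop-cluster e-epenthesis): /p/ and /p/ form a stop–stop cluster, so [e] is inserted between them. /giksuuppugoo/ → giksuupepugoo.
Rule 5 (final vowel raising): /o/ is a mid vowel in word-final position, so it raises to [u]. /giksuupepugoo/ → giksuupepugou.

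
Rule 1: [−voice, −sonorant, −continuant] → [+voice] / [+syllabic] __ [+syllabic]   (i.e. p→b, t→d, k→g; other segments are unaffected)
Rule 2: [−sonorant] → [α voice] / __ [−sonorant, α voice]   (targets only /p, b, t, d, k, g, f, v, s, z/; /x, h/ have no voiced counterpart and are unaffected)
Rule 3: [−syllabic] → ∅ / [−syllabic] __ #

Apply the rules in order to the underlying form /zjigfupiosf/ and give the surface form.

zjikfubios

Rule 1 (intervocalic voicing): /p/ is a voiceless stop between vowels /u/ and /i/, so it voices to [b]. /zjigfupiosf/ → zjigfubiosf.
Rule 2 (regressive voicing assimilation): /g/ precedes the voiceless obstruent /f/, so it devoices to [k] by assimilation. /zjigfubiosf/ → zjikfubiosf.
Rule 3 (final cluster simplification): /f/ is the second consonant of a word-final cluster /sf/, so it deletes. /zjikfubiosf/ → zjikfubios.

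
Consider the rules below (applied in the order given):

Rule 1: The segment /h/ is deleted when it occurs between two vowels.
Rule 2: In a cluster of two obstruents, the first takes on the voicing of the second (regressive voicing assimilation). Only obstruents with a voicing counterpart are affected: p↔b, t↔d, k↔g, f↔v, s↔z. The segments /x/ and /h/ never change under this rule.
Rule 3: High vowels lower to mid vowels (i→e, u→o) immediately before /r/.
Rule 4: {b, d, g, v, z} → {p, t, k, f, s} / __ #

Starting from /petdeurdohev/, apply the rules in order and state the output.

peddeordoef

Rule 1 (intervocalic h-deletion): /h/ occurs between vowels /o/ and /e/, so it deletes. /petdeurdohev/ → petdeurdoev.
Rule 2 (regressive voicing assimilation): /t/ precedes the voiced obstruent /d/, so it voices to [d] by assimilation. /petdeurdoev/ → peddeurdoev.
Rule 3 (pre-rhotic lowering): /u/ is a high vowel immediately before /r/, so it lowers to [o]. /peddeurdoev/ → peddeordoev.
Rule 4 (final devoicing): /v/ is a voiced obstruent in word-final position, so it devoices to [f]. /peddeordoev/ → peddeordoef.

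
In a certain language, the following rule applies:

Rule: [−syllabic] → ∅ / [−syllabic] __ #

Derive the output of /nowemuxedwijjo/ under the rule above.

nowemuxedwijjo

No segment of /nowemuxedwijjo/ meets the structural description of the rule, so the form surfaces unchanged.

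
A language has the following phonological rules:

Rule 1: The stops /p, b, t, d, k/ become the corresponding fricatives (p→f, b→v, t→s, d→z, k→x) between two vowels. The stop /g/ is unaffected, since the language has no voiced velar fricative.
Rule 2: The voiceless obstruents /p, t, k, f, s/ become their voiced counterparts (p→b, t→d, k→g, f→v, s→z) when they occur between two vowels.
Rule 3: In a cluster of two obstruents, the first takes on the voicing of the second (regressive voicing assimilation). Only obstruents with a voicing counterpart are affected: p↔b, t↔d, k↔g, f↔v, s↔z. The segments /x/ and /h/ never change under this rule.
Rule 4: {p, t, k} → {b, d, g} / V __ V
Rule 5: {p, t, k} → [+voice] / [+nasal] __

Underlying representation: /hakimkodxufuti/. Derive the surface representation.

Rule 1 (intervocalic spirantization): /k/ is a stop between vowels /a/ and /i/, so it spirantizes to the fricative [x]. /t/ is a stop between vowels /u/ and /i/, so it spirantizes to the fricative [s]. /hakimkodxufuti/ → haximkodxufusi.
Rule 2 (intervocalic voicing): /f/ is a voiceless obstruent between vowels /u/ and /u/, so it voices to [v]. /s/ is a voiceless obstruent between vowels /u/ and /i/, so it voices to [z]. /haximkodxufusi/ → haximkodxuvuzi.
Rule 3 (regressive voicing assimilation): /d/ precedes the voiceless obstruent /x/, so it devoices to [t] by assimilation. /haximkodxuvuzi/ → haximkotxuvuzi.
Rule 4 (intervocalic voicing): no segment meets the environment; /haximkotxuvuzi/ is unchanged.
Rule 5 (post-nasal voicing): /k/ is a voiceless stop immediately after the nasal /m/, so it voices to [g]. /haximkotxuvuzi/ → haximgotxuvuzi.

haximgotxuvuzi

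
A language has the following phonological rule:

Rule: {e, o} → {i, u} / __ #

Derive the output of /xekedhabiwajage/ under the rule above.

xekedhabiwajagi

/e/ is a mid vowel in word-final position, so it raises to [i].
Surface form: [xekedhabiwajagi].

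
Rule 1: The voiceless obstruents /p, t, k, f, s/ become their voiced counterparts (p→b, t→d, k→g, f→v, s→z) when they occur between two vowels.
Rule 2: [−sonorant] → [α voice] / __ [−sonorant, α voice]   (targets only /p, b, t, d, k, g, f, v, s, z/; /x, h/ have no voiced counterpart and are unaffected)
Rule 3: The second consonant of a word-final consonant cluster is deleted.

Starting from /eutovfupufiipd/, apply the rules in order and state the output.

eudoffubuviib

Rule 1 (intervocalic voicing): /t/ is a voiceless obstruent between vowels /u/ and /o/, so it voices to [d]. /p/ is a voiceless obstruent between vowels /u/ and /u/, so it voices to [b]. /f/ is a voiceless obstruent between vowels /u/ and /i/, so it voices to [v]. /eutovfupufiipd/ → eudovfubuviipd.
Rule 2 (regressive voicing assimilation): /v/ precedes the voiceless obstruent /f/, so it devoices to [f] by assimilation. /p/ precedes the voiced obstruent /d/, so it voices to [b] by assimilation. /eudovfubuviipd/ → eudoffubuviibd.
Rule 3 (final cluster simplification): /d/ is the second consonant of a word-final cluster /bd/, so it deletes. /eudoffubuviibd/ → eudoffubuviib.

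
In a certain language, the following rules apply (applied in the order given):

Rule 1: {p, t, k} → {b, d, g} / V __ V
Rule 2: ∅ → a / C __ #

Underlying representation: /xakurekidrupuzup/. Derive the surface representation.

xaguregidrubuzupa

Rule 1 (intervocalic voicing): /k/ is a voiceless stop between vowels /a/ and /u/, so it voices to [g]. /k/ is a voiceless stop between vowels /e/ and /i/, so it voices to [g]. /p/ is a voiceless stop between vowels /u/ and /u/, so it voices to [b]. /xakurekidrupuzup/ → xaguregidrubuzup.
Rule 2 (final a-epenthesis): the form ends in the consonant /p/, so [a] is inserted word-finally. /xaguregidrubuzup/ → xaguregidrubuzupa.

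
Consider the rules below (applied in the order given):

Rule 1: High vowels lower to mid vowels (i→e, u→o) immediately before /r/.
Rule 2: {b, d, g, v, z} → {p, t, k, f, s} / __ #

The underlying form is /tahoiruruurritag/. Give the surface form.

tahoeroruorritak

Rule 1 (pre-rhotic lowering): /i/ is a high vowel immediately before /r/, so it lowers to [e]. /u/ is a high vowel immediately before /r/, so it lowers to [o]. /u/ is a high vowel immediately before /r/, so it lowers to [o]. /tahoiruruurritag/ → tahoeroruorritag.
Rule 2 (final devoicing): /g/ is a voiced obstruent in word-final position, so it devoices to [k]. /tahoeroruorritag/ → tahoeroruorritak.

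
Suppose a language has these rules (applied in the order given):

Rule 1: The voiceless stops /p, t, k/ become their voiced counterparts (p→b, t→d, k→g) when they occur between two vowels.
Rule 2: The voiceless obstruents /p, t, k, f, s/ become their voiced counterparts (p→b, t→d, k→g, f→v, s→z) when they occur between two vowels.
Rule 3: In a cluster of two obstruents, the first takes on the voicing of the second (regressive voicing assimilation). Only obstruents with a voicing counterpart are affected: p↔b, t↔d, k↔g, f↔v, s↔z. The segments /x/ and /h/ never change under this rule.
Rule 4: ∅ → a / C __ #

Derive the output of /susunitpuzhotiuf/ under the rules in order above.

Rule 1 (intervocalic voicing): /t/ is a voiceless stop between vowels /o/ and /i/, so it voices to [d]. /susunitpuzhotiuf/ → susunitpuzhodiuf.
Rule 2 (intervocalic voicing): /s/ is a voiceless obstruent between vowels /u/ and /u/, so it voices to [z]. /susunitpuzhodiuf/ → suzunitpuzhodiuf.
Rule 3 (regressive voicing assimilation): /z/ precedes the voiceless obstruent /h/, so it devoices to [s] by assimilation. /suzunitpuzhodiuf/ → suzunitpushodiuf.
Rule 4 (final a-epenthesis): the form ends in the consonant /f/, so [a] is inserted word-finally. /suzunitpushodiuf/ → suzunitpushodiufa.

suzunitpushodiufa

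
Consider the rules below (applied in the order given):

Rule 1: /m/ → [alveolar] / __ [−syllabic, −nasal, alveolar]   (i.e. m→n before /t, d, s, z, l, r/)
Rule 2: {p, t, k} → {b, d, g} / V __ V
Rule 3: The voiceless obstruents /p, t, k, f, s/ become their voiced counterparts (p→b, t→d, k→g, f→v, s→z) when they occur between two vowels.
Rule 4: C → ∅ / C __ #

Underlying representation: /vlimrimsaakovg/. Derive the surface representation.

Rule 1 (nasal place assimilation): /m/ precedes the alveolar consonant /r/, so it assimilates in place to [n]. /m/ precedes the alveolar consonant /s/, so it assimilates in place to [n]. /vlimrimsaakovg/ → vlinrinsaakovg.
Rule 2 (intervocalic voicing): /k/ is a voiceless stop between vowels /a/ and /o/, so it voices to [g]. /vlinrinsaakovg/ → vlinrinsaagovg.
Rule 3 (intervocalic voicing): no segment meets the environment; /vlinrinsaagovg/ is unchanged.
Rule 4 (final cluster simplification): /g/ is the second consonant of a word-final cluster /vg/, so it deletes. /vlinrinsaagovg/ → vlinrinsaagov.

vlinrinsaagov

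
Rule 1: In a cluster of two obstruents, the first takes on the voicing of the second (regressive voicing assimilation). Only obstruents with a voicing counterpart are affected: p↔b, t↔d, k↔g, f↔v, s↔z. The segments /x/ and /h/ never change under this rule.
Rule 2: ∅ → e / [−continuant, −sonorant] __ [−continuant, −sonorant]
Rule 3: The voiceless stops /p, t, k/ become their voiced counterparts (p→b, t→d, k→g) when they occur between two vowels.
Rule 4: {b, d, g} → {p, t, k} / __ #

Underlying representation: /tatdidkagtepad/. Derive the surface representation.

tadedidegagedebat

Rule 1 (regressive voicing assimilation): /t/ precedes the voiced obstruent /d/, so it voices to [d] by assimilation. /d/ precedes the voiceless obstruent /k/, so it devoices to [t] by assimilation. /g/ precedes the voiceless obstruent /t/, so it devoices to [k] by assimilation. /tatdidkagtepad/ → tadditkaktepad.
Rule 2 (stop-cluster e-epenthesis): /d/ and /d/ form a stop–stop cluster, so [e] is inserted between them. /t/ and /k/ form a stop–stop cluster, so [e] is inserted between them. /k/ and /t/ form a stop–stop cluster, so [e] is inserted between them. /tadditkaktepad/ → tadeditekaketepad.
Rule 3 (intervocalic voicing): /t/ is a voiceless stop between vowels /i/ and /e/, so it voices to [d]. /k/ is a voiceless stop between vowels /e/ and /a/, so it voices to [g]. /k/ is a voiceless stop between vowels /a/ and /e/, so it voices to [g]. /t/ is a voiceless stop between vowels /e/ and /e/, so it voices to [d]. /p/ is a voiceless stop between vowels /e/ and /a/, so it voices to [b]. /tadeditekaketepad/ → tadedidegagedebad.
Rule 4 (final devoicing): /d/ is a voiced stop in word-final position, so it devoices to [t]. /tadedidegagedebad/ → tadedidegagedebat.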